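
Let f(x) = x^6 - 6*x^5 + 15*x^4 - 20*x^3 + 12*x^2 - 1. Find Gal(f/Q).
The polynomial f is an irreducible sextic over Q, so G = Gal(f/Q) is one of the 16 transitive subgroups 6T1, ..., 6T16 of S_6. The discriminant of f is -419904, which is not a perfect square, so G is not contained in A_6. The transitive groups of degree 6 not contained in A_6 are: C_6 (6T1, order 6), S_3 (6T2, order 6), D_6 (6T3, order 12), C_3 x S_3 (6T5, order 18), A_4 x C_2 (6T6, order 24), S_4 (6T8, order 24), S_3 x S_3 (6T9, order 36), S_4 x C_2 (6T11, order 48), (S_3 x S_3) : C_2 (6T13, order 72), PGL(2,5) (6T14, order 120), S_6 (6T16, order 720). By Dedekind's theorem, for a prime p not dividing disc(f) the degrees of the irreducible factors of f mod p form the cycle type of an element of G. Factoring f modulo the 33 such primes p <= 149 (skipping 2, 3, which divide the discriminant), each new pattern first appears at: mod 5: f = (x^3 + 4x + 2)(x^3 + 4x^2 + x + 2), pattern 3+3; mod 7: f = (x^6 + x^5 + x^4 + x^3 + 5x^2 + 6), pattern 6; mod 17: f = (x + 7)(x + 8)(x^2 + 15x + 4)(x^2 + 15x + 11), pattern 2+2+1+1; mod 19: f = (x + 2)(x + 7)(x + 10)(x + 15)(x^2 + 17x + 17), pattern 2+1+1+1+1; mod 71: f = (x^2 + 69x + 17)(x^2 + 69x + 26)(x^2 + 69x + 31), pattern 2+2+2. No other pattern occurs in this range, so the set of observed cycle types is {3+3, 6, 2+2+1+1, 2+1+1+1+1, 2+2+2}. The candidates containing elements of all these cycle types are A_4 x C_2 (6T6) of order 24, S_4 x C_2 (6T11) of order 48, (S_3 x S_3) : C_2 (6T13) of order 72, S_6 (6T16) of order 720; the others are excluded. The observed types are precisely the cycle types that occur in A_4 x C_2 (6T6) (apart from the identity). Each of the other remaining candidates has further cycle types, and by the Chebotarev density theorem the matching factorization patterns would occur for a proportion of primes equal to their share of the group: S_4 x C_2 (6T11) additionally contains elements of type 4+2, 4+1+1 (12 of its 48 elements, about 25% of primes); (S_3 x S_3) : C_2 (6T13) additionally contains elements of type 4+2, 3+2+1, 3+1+1+1 (34 of its 72 elements, about 47% of primes); S_6 (6T16) additionally contains elements of type 5+1, 4+2, 4+1+1, 3+2+1, 3+1+1+1 (484 of its 720 elements, about 67% of primes). None of the 33 primes tested shows any such pattern (for each of these groups the chance of that is below 10^-4), which rules them out. Hence G = A_4 x C_2 (6T6), of order 24.

A_4 x C_2 (order 24)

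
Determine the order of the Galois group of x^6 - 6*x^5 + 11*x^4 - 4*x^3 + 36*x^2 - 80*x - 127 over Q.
The degree of the splitting field over Q equals the order of the Galois group, so first determine the group. The polynomial f is an irreducible sextic over Q, so G = Gal(f/Q) is one of the 16 transitive subgroups 6T1, ..., 6T16 of S_6. The discriminant of f is 3880156721137216 = 62290904^2, a perfect square, so G is contained in A_6. The transitive groups of degree 6 contained in A_6 are: A_4 (6T4, order 12), S_4 (6T7, order 24), (C_3 x C_3) : C_4 (6T10, order 36), PSL(2,5) (6T12, order 60), A_6 (6T15, order 360). By Dedekind's theorem, for a prime p not dividing disc(f) the degrees of the irreducible factors of f mod p form the cycle type of an element of G. Factoring f modulo the 79 such primes p <= 431 (skipping 2, 13, 31, 139, which divide the discriminant), each new pattern first appears at: mod 3: f = (x^2 + x + 2)(x^4 + 2x^3 + x^2 + 1), pattern 4+2; mod 5: f = (x^3 + x^2 + x + 4)(x^3 + 3x^2 + 2x + 2), pattern 3+3; mod 11: f = (x + 1)(x + 8)(x^2 + x + 8)(x^2 + 6x + 3), pattern 2+2+1+1; mod 67: f = (x + 6)(x + 9)(x + 17)(x + 48)(x + 56)(x + 59), pattern 1+1+1+1+1+1. No other pattern occurs in this range, so the set of observed cycle types is {4+2, 3+3, 2+2+1+1, 1+1+1+1+1+1}. The candidates containing elements of all these cycle types are S_4 (6T7) of order 24, (C_3 x C_3) : C_4 (6T10) of order 36, A_6 (6T15) of order 360; the others are excluded. The observed types are precisely the cycle types that occur in S_4 (6T7). Each of the other remaining candidates has further cycle types, and by the Chebotarev density theorem the matching factorization patterns would occur for a proportion of primes equal to their share of the group: (C_3 x C_3) : C_4 (6T10) additionally contains elements of type 3+1+1+1 (4 of its 36 elements, about 11% of primes); A_6 (6T15) additionally contains elements of type 5+1, 3+1+1+1 (184 of its 360 elements, about 51% of primes). None of the 79 primes tested shows any such pattern (for each of these groups the chance of that is below 10^-4), which rules them out. Hence G = S_4 (6T7), of order 24. The Galois group S_4 (6T7) has order 24, so the splitting field has degree 24 over Q.

24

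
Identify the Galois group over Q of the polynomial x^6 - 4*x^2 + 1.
S_4 x C_2

The polynomial f is an irreducible sextic over Q, so G = Gal(f/Q) is one of the 16 transitive subgroups 6T1, ..., 6T16 of S_6. The discriminant of f is -3356224, which is not a perfect square, so G is not contained in A_6. The transitive groups of degree 6 not contained in A_6 are: C_6 (6T1, order 6), S_3 (6T2, order 6), D_6 (6T3, order 12), C_3 x S_3 (6T5, order 18), A_4 x C_2 (6T6, order 24), S_4 (6T8, order 24), S_3 x S_3 (6T9, order 36), S_4 x C_2 (6T11, order 48), (S_3 x S_3) : C_2 (6T13, order 72), PGL(2,5) (6T14, order 120), S_6 (6T16, order 720). By Dedekind's theorem, for a prime p not dividing disc(f) the degrees of the irreducible factors of f mod p form the cycle type of an element of G. Factoring f modulo the 67 such primes p <= 347 (skipping 2, 229, which divide the discriminant), each new pattern first appears at: mod 3: f = (x^6 + 2x^2 + 1), pattern 6; mod 5: f = (x^3 + 2x^2 + 2x + 2)(x^3 + 3x^2 + 2x + 3), pattern 3+3; mod 7: f = (x + 2)(x + 5)(x^4 + 4x^2 + 5), pattern 4+1+1; mod 13: f = (x^2 + 5)(x^4 + 8x^2 + 8), pattern 4+2; mod 23: f = (x^2 + 12)(x^2 + 5x + 18)(x^2 + 18x + 18), pattern 2+2+2; mod 29: f = (x + 10)(x + 19)(x^2 + x + 7)(x^2 + 28x + 7), pattern 2+2+1+1; mod 193: f = (x + 6)(x + 44)(x + 94)(x + 99)(x + 149)(x + 187), pattern 1+1+1+1+1+1; mod 347: f = (x + 3)(x + 151)(x + 196)(x + 344)(x^2 + 255), pattern 2+1+1+1+1. No other pattern occurs in this range, so the set of observed cycle types is {6, 3+3, 4+1+1, 4+2, 2+2+2, 2+2+1+1, 1+1+1+1+1+1, 2+1+1+1+1}. The candidates containing elements of all these cycle types are S_4 x C_2 (6T11) of order 48, S_6 (6T16) of order 720; the others are excluded. The observed types are precisely the cycle types that occur in S_4 x C_2 (6T11). Each of the other remaining candidates has further cycle types, and by the Chebotarev density theorem the matching factorization patterns would occur for a proportion of primes equal to their share of the group: S_6 (6T16) additionally contains elements of type 5+1, 3+2+1, 3+1+1+1 (304 of its 720 elements, about 42% of primes). None of the 67 primes tested shows any such pattern (for each of these groups the chance of that is below 10^-4), which rules them out. Hence G = S_4 x C_2 (6T11), of order 48.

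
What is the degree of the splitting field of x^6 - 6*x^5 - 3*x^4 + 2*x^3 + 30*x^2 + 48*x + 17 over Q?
24

The degree of the splitting field over Q equals the order of the Galois group, so first determine the group. The polynomial f is an irreducible sextic over Q, so G = Gal(f/Q) is one of the 16 transitive subgroups 6T1, ..., 6T16 of S_6. The discriminant of f is -30366624190464, which is not a perfect square, so G is not contained in A_6. The transitive groups of degree 6 not contained in A_6 are: C_6 (6T1, order 6), S_3 (6T2, order 6), D_6 (6T3, order 12), C_3 x S_3 (6T5, order 18), A_4 x C_2 (6T6, order 24), S_4 (6T8, order 24), S_3 x S_3 (6T9, order 36), S_4 x C_2 (6T11, order 48), (S_3 x S_3) : C_2 (6T13, order 72), PGL(2,5) (6T14, order 120), S_6 (6T16, order 720). By Dedekind's theorem, for a prime p not dividing disc(f) the degrees of the irreducible factors of f mod p form the cycle type of an element of G. Factoring f modulo the 33 such primes p <= 149 (skipping 2, 3, which divide the discriminant), each new pattern first appears at: mod 5: f = (x^3 + x + 1)(x^3 + 4x^2 + x + 2), pattern 3+3; mod 7: f = (x^6 + x^5 + 4x^4 + 2x^3 + 2x^2 + 6x + 3), pattern 6; mod 17: f = (x)(x + 9)(x^2 + 7x + 5)(x^2 + 12x + 9), pattern 2+2+1+1; mod 19: f = (x + 3)(x + 9)(x + 13)(x + 14)(x^2 + 12x + 3), pattern 2+1+1+1+1; mod 71: f = (x^2 + 9x + 56)(x^2 + 19x + 4)(x^2 + 37x + 8), pattern 2+2+2. No other pattern occurs in this range, so the set of observed cycle types is {3+3, 6, 2+2+1+1, 2+1+1+1+1, 2+2+2}. The candidates containing elements of all these cycle types are A_4 x C_2 (6T6) of order 24, S_4 x C_2 (6T11) of order 48, (S_3 x S_3) : C_2 (6T13) of order 72, S_6 (6T16) of order 720; the others are excluded. The observed types are precisely the cycle types that occur in A_4 x C_2 (6T6) (apart from the identity). Each of the other remaining candidates has further cycle types, and by the Chebotarev density theorem the matching factorization patterns would occur for a proportion of primes equal to their share of the group: S_4 x C_2 (6T11) additionally contains elements of type 4+2, 4+1+1 (12 of its 48 elements, about 25% of primes); (S_3 x S_3) : C_2 (6T13) additionally contains elements of type 4+2, 3+2+1, 3+1+1+1 (34 of its 72 elements, about 47% of primes); S_6 (6T16) additionally contains elements of type 5+1, 4+2, 4+1+1, 3+2+1, 3+1+1+1 (484 of its 720 elements, about 67% of primes). None of the 33 primes tested shows any such pattern (for each of these groups the chance of that is below 10^-4), which rules them out. Hence G = A_4 x C_2 (6T6), of order 24. The Galois group A_4 x C_2 (6T6) has order 24, so the splitting field has degree 24 over Q.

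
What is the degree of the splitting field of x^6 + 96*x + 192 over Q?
The degree of the splitting field over Q equals the order of the Galois group, so first determine the group. The polynomial f is an irreducible sextic over Q, so G = Gal(f/Q) is one of the 16 transitive subgroups 6T1, ..., 6T16 of S_6. The discriminant of f is -9727331052552192, which is not a perfect square, so G is not contained in A_6. The transitive groups of degree 6 not contained in A_6 are: C_6 (6T1, order 6), S_3 (6T2, order 6), D_6 (6T3, order 12), C_3 x S_3 (6T5, order 18), A_4 x C_2 (6T6, order 24), S_4 (6T8, order 24), S_3 x S_3 (6T9, order 36), S_4 x C_2 (6T11, order 48), (S_3 x S_3) : C_2 (6T13, order 72), PGL(2,5) (6T14, order 120), S_6 (6T16, order 720). By Dedekind's theorem, for a prime p not dividing disc(f) the degrees of the irreducible factors of f mod p form the cycle type of an element of G. Factoring f modulo the 27 such primes p <= 127 (skipping 2, 3, 17, 43, which divide the discriminant), each new pattern first appears at: mod 5: f = (x^6 + x + 2), pattern 6; mod 7: f = (x + 5)(x^2 + 6x + 3)(x^3 + 3x^2 + 4x + 3), pattern 3+2+1; mod 11: f = (x^2 + 4x + 8)(x^4 + 7x^3 + 8x^2 + 2), pattern 4+2; mod 13: f = (x + 7)(x + 10)(x^2 + 2x + 12)(x^2 + 7x + 11), pattern 2+2+1+1; mod 61: f = (x + 4)(x + 8)(x + 20)(x + 42)(x^2 + 48x + 17), pattern 2+1+1+1+1; mod 97: f = (x + 1)(x + 20)(x + 24)(x^3 + 52x^2 + 46x + 78), pattern 3+1+1+1; mod 113: f = (x^2 + 8x + 40)(x^2 + 15x + 62)(x^2 + 90x + 81), pattern 2+2+2; mod 127: f = (x^3 + 49x^2 + 43x + 17)(x^3 + 78x^2 + 72x + 86), pattern 3+3. No other pattern occurs in this range, so the set of observed cycle types is {6, 3+2+1, 4+2, 2+2+1+1, 2+1+1+1+1, 3+1+1+1, 2+2+2, 3+3}. The candidates containing elements of all these cycle types are (S_3 x S_3) : C_2 (6T13) of order 72, S_6 (6T16) of order 720; the others are excluded. The observed types are precisely the cycle types that occur in (S_3 x S_3) : C_2 (6T13) (apart from the identity). Each of the other remaining candidates has further cycle types, and by the Chebotarev density theorem the matching factorization patterns would occur for a proportion of primes equal to their share of the group: S_6 (6T16) additionally contains elements of type 5+1, 4+1+1 (234 of its 720 elements, about 32% of primes). None of the 27 primes tested shows any such pattern (for each of these groups the chance of that is below 10^-4), which rules them out. Hence G = (S_3 x S_3) : C_2 (6T13), of order 72. The Galois group (S_3 x S_3) : C_2 (6T13) has order 72, so the splitting field has degree 72 over Q.

72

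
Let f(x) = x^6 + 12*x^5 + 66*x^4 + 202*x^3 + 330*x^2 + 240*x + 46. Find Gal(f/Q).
The polynomial f is an irreducible sextic over Q, so G = Gal(f/Q) is one of the 16 transitive subgroups 6T1, ..., 6T16 of S_6. The discriminant of f is 14154124032, which is not a perfect square, so G is not contained in A_6. The transitive groups of degree 6 not contained in A_6 are: C_6 (6T1, order 6), S_3 (6T2, order 6), D_6 (6T3, order 12), C_3 x S_3 (6T5, order 18), A_4 x C_2 (6T6, order 24), S_4 (6T8, order 24), S_3 x S_3 (6T9, order 36), S_4 x C_2 (6T11, order 48), (S_3 x S_3) : C_2 (6T13, order 72), PGL(2,5) (6T14, order 120), S_6 (6T16, order 720). By Dedekind's theorem, for a prime p not dividing disc(f) the degrees of the irreducible factors of f mod p form the cycle type of an element of G. Factoring f modulo the 22 such primes p <= 97 (skipping 2, 3, 53, which divide the discriminant), each new pattern first appears at: mod 5: f = (x^6 + 2x^5 + x^4 + 2x^3 + 1), pattern 6; mod 11: f = (x + 1)(x + 5)(x^2 + x + 6)(x^2 + 5x + 3), pattern 2+2+1+1; mod 13: f = (x + 9)(x + 11)(x + 12)(x^3 + 6x^2 + 3x + 4), pattern 3+1+1+1; mod 31: f = (x^2 + 3x + 20)(x^2 + 11x + 4)(x^2 + 29x + 6), pattern 2+2+2; mod 97: f = (x^3 + 6x^2 + 45x + 61)(x^3 + 6x^2 + 82x + 58), pattern 3+3. No other pattern occurs in this range, so the set of observed cycle types is {6, 2+2+1+1, 3+1+1+1, 2+2+2, 3+3}. The candidates containing elements of all these cycle types are S_3 x S_3 (6T9) of order 36, (S_3 x S_3) : C_2 (6T13) of order 72, S_6 (6T16) of order 720; the others are excluded. The observed types are precisely the cycle types that occur in S_3 x S_3 (6T9) (apart from the identity). Each of the other remaining candidates has further cycle types, and by the Chebotarev density theorem the matching factorization patterns would occur for a proportion of primes equal to their share of the group: (S_3 x S_3) : C_2 (6T13) additionally contains elements of type 4+2, 3+2+1, 2+1+1+1+1 (36 of its 72 elements, about 50% of primes); S_6 (6T16) additionally contains elements of type 5+1, 4+2, 4+1+1, 3+2+1, 2+1+1+1+1 (459 of its 720 elements, about 64% of primes). None of the 22 primes tested shows any such pattern (for each of these groups the chance of that is below 10^-4), which rules them out. Hence G = S_3 x S_3 (6T9), of order 36.

6T9: S_3 x S_3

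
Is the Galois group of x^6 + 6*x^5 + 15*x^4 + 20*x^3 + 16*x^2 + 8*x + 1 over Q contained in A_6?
The polynomial is irreducible of degree 6 over Q. Its discriminant is 61504 = 248^2, a perfect square. A Galois group lies in the alternating group exactly when the discriminant is a square in Q, so the Galois group (S_4) is contained in A_6.

Yes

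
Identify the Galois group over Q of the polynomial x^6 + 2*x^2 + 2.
6T11: S_4 x C_2

The polynomial f is an irreducible sextic over Q, so G = Gal(f/Q) is one of the 16 transitive subgroups 6T1, ..., 6T16 of S_6. The discriminant of f is -2508800, which is not a perfect square, so G is not contained in A_6. The transitive groups of degree 6 not contained in A_6 are: C_6 (6T1, order 6), S_3 (6T2, order 6), D_6 (6T3, order 12), C_3 x S_3 (6T5, order 18), A_4 x C_2 (6T6, order 24), S_4 (6T8, order 24), S_3 x S_3 (6T9, order 36), S_4 x C_2 (6T11, order 48), (S_3 x S_3) : C_2 (6T13, order 72), PGL(2,5) (6T14, order 120), S_6 (6T16, order 720). By Dedekind's theorem, for a prime p not dividing disc(f) the degrees of the irreducible factors of f mod p form the cycle type of an element of G. Factoring f modulo the 17 such primes p <= 71 (skipping 2, 5, 7, which divide the discriminant), each new pattern first appears at: mod 3: f = (x^3 + x^2 + 2x + 1)(x^3 + 2x^2 + 2x + 2), pattern 3+3; mod 13: f = (x^6 + 2x^2 + 2), pattern 6; mod 19: f = (x^2 + 5)(x^4 + 14x^2 + 8), pattern 4+2; mod 23: f = (x + 11)(x + 12)(x^4 + 6x^2 + 15), pattern 4+1+1; mod 53: f = (x^2 + 45)(x^2 + 11x + 38)(x^2 + 42x + 38), pattern 2+2+2; mod 59: f = (x + 4)(x + 55)(x^2 + 5x + 50)(x^2 + 54x + 50), pattern 2+2+1+1; mod 71: f = (x + 8)(x + 11)(x + 60)(x + 63)(x^2 + 43), pattern 2+1+1+1+1. No other pattern occurs in this range, so the set of observed cycle types is {3+3, 6, 4+2, 4+1+1, 2+2+2, 2+2+1+1, 2+1+1+1+1}. The candidates containing elements of all these cycle types are S_4 x C_2 (6T11) of order 48, S_6 (6T16) of order 720; the others are excluded. The observed types are precisely the cycle types that occur in S_4 x C_2 (6T11) (apart from the identity). Each of the other remaining candidates has further cycle types, and by the Chebotarev density theorem the matching factorization patterns would occur for a proportion of primes equal to their share of the group: S_6 (6T16) additionally contains elements of type 5+1, 3+2+1, 3+1+1+1 (304 of its 720 elements, about 42% of primes). None of the 17 primes tested shows any such pattern (for each of these groups the chance of that is below 10^-4), which rules them out. Hence G = S_4 x C_2 (6T11), of order 48.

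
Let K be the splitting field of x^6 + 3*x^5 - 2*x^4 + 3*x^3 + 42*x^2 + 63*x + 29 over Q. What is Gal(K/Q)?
S_4 (order 24)

The polynomial f is an irreducible sextic over Q, so G = Gal(f/Q) is one of the 16 transitive subgroups 6T1, ..., 6T16 of S_6. The discriminant of f is 54786284800, which is not a perfect square, so G is not contained in A_6. The transitive groups of degree 6 not contained in A_6 are: C_6 (6T1, order 6), S_3 (6T2, order 6), D_6 (6T3, order 12), C_3 x S_3 (6T5, order 18), A_4 x C_2 (6T6, order 24), S_4 (6T8, order 24), S_3 x S_3 (6T9, order 36), S_4 x C_2 (6T11, order 48), (S_3 x S_3) : C_2 (6T13, order 72), PGL(2,5) (6T14, order 120), S_6 (6T16, order 720). By Dedekind's theorem, for a prime p not dividing disc(f) the degrees of the irreducible factors of f mod p form the cycle type of an element of G. Factoring f modulo the 22 such primes p <= 101 (skipping 2, 5, 13, 37, which divide the discriminant), each new pattern first appears at: mod 3: f = (x^3 + x^2 + x + 2)(x^3 + 2x^2 + x + 1), pattern 3+3; mod 17: f = (x + 2)(x + 5)(x^4 + 13x^3 + 16x^2 + 16x + 8), pattern 4+1+1; mod 31: f = (x^2 + 9)(x^2 + 9x + 15)(x^2 + 25x + 28), pattern 2+2+2; mod 67: f = (x + 17)(x + 26)(x^2 + 37x + 57)(x^2 + 57x + 48), pattern 2+2+1+1. No other pattern occurs in this range, so the set of observed cycle types is {3+3, 4+1+1, 2+2+2, 2+2+1+1}. The candidates containing elements of all these cycle types are S_4 (6T8) of order 24, S_4 x C_2 (6T11) of order 48, PGL(2,5) (6T14) of order 120, S_6 (6T16) of order 720; the others are excluded. The observed types are precisely the cycle types that occur in S_4 (6T8) (apart from the identity). Each of the other remaining candidates has further cycle types, and by the Chebotarev density theorem the matching factorization patterns would occur for a proportion of primes equal to their share of the group: S_4 x C_2 (6T11) additionally contains elements of type 6, 4+2, 2+1+1+1+1 (17 of its 48 elements, about 35% of primes); PGL(2,5) (6T14) additionally contains elements of type 6, 5+1 (44 of its 120 elements, about 37% of primes); S_6 (6T16) additionally contains elements of type 6, 5+1, 4+2, 3+2+1, 3+1+1+1, 2+1+1+1+1 (529 of its 720 elements, about 73% of primes). None of the 22 primes tested shows any such pattern (for each of these groups the chance of that is below 10^-4), which rules them out. Hence G = S_4 (6T8), of order 24.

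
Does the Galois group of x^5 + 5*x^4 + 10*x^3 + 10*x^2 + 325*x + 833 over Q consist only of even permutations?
Yes

The polynomial is irreducible of degree 5 over Q. Its discriminant is 1073741824000000 = 32768000^2, a perfect square. A Galois group lies in the alternating group exactly when the discriminant is a square in Q, so the Galois group (A_5) is contained in A_5.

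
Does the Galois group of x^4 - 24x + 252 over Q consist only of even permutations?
The polynomial is irreducible of degree 4 over Q. Its discriminant is 4087812096 = 63936^2, a perfect square. A Galois group lies in the alternating group exactly when the discriminant is a square in Q, so the Galois group (A_4) is contained in A_4.

Yes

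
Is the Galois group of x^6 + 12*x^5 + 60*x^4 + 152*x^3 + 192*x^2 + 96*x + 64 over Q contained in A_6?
The polynomial is irreducible of degree 6 over Q. Its discriminant is -21134460321792, which is not a perfect square. A Galois group lies in the alternating group exactly when the discriminant is a square in Q, so the Galois group (C_6) is not contained in A_6.

No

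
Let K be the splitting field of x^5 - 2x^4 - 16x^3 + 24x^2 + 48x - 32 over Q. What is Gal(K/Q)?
C_5 (order 5)

The polynomial f is an irreducible quintic over Q, so G = Gal(f/Q) is a transitive subgroup of S_5: one of C_5 (5T1, order 5), D_5 (5T2, order 10), F_20 (5T3, order 20), A_5 (5T4, order 60) or S_5 (5T5, order 120). The discriminant of f is 15352201216 = 123904^2, a perfect square, so G is contained in A_5. The transitive groups of degree 5 contained in A_5 are: C_5 (5T1, order 5), D_5 (5T2, order 10), A_5 (5T4, order 60). By Dedekind's theorem, for a prime p not dividing disc(f) the degrees of the irreducible factors of f mod p form the cycle type of an element of G. Factoring f modulo the 14 such primes p <= 53 (skipping 2, 11, which divide the discriminant), each new pattern first appears at: mod 3: f = (x^5 + x^4 + 2x^3 + 1), pattern 5; mod 23: f = (x + 5)(x + 8)(x + 12)(x + 20)(x + 22), pattern 1+1+1+1+1. No other pattern occurs in this range, so the set of observed cycle types is {5, 1+1+1+1+1}. The candidates containing elements of all these cycle types are C_5 (5T1) of order 5, D_5 (5T2) of order 10, A_5 (5T4) of order 60; the others are excluded. The observed types are precisely the cycle types that occur in C_5 (5T1). Each of the other remaining candidates has further cycle types, and by the Chebotarev density theorem the matching factorization patterns would occur for a proportion of primes equal to their share of the group: D_5 (5T2) additionally contains elements of type 2+2+1 (5 of its 10 elements, about 50% of primes); A_5 (5T4) additionally contains elements of type 3+1+1, 2+2+1 (35 of its 60 elements, about 58% of primes). None of the 14 primes tested shows any such pattern (for each of these groups the chance of that is below 10^-4), which rules them out. Hence G = C_5 (5T1), of order 5.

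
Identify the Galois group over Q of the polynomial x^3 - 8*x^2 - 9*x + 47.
C_3 (also written C3)

The polynomial is an irreducible cubic over Q and its discriminant is 105625 = 325^2, a perfect square. For an irreducible cubic, a square discriminant forces the Galois group to be A_3, the cyclic group of order 3.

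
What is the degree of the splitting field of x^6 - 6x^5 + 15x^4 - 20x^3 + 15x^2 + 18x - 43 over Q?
The degree of the splitting field over Q equals the order of the Galois group, so first determine the group. The polynomial f is an irreducible sextic over Q, so G = Gal(f/Q) is one of the 16 transitive subgroups 6T1, ..., 6T16 of S_6. The discriminant of f is 746496000000 = 864000^2, a perfect square, so G is contained in A_6. The transitive groups of degree 6 contained in A_6 are: A_4 (6T4, order 12), S_4 (6T7, order 24), (C_3 x C_3) : C_4 (6T10, order 36), PSL(2,5) (6T12, order 60), A_6 (6T15, order 360). By Dedekind's theorem, for a prime p not dividing disc(f) the degrees of the irreducible factors of f mod p form the cycle type of an element of G. Factoring f modulo the 6 such primes p <= 23 (skipping 2, 3, 5, which divide the discriminant), each new pattern first appears at: mod 7: f = (x + 2)(x^5 + 6x^4 + 3x^3 + 2x^2 + 4x + 3), pattern 5+1; mod 23: f = (x + 6)(x + 11)(x + 20)(x^3 + 3x^2 + 4x + 8), pattern 3+1+1+1. No other pattern occurs in this range, so the set of observed cycle types is {5+1, 3+1+1+1}. Among the candidates above, the only group containing elements of all these cycle types is A_6 (6T15) — each of A_4 (6T4), S_4 (6T7), (C_3 x C_3) : C_4 (6T10), PSL(2,5) (6T12) lacks at least one of them. Hence G = A_6 (6T15), of order 360. The Galois group A_6 (6T15) has order 360, so the splitting field has degree 360 over Q.

360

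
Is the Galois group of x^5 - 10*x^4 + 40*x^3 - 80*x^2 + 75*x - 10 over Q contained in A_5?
Yes

The polynomial is irreducible of degree 5 over Q. Its discriminant is 64000000 = 8000^2, a perfect square. A Galois group lies in the alternating group exactly when the discriminant is a square in Q, so the Galois group (D_5) is contained in A_5.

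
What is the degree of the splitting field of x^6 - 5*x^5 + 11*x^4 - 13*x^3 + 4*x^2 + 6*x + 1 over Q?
36

The degree of the splitting field over Q equals the order of the Galois group, so first determine the group. The polynomial f is an irreducible sextic over Q, so G = Gal(f/Q) is one of the 16 transitive subgroups 6T1, ..., 6T16 of S_6. The discriminant of f is 525625 = 725^2, a perfect square, so G is contained in A_6. The transitive groups of degree 6 contained in A_6 are: A_4 (6T4, order 12), S_4 (6T7, order 24), (C_3 x C_3) : C_4 (6T10, order 36), PSL(2,5) (6T12, order 60), A_6 (6T15, order 360). By Dedekind's theorem, for a prime p not dividing disc(f) the degrees of the irreducible factors of f mod p form the cycle type of an element of G. Factoring f modulo the 19 such primes p <= 73 (skipping 5, 29, which divide the discriminant), each new pattern first appears at: mod 2: f = (x^2 + x + 1)(x^4 + x + 1), pattern 4+2; mod 11: f = (x^3 + x^2 + 3x + 1)(x^3 + 5x^2 + 3x + 1), pattern 3+3; mod 19: f = (x + 10)(x + 11)(x^2 + 2x + 2)(x^2 + 10x + 7), pattern 2+2+1+1; mod 61: f = (x + 27)(x + 34)(x + 41)(x^3 + 15x^2 + 3x + 1), pattern 3+1+1+1. No other pattern occurs in this range, so the set of observed cycle types is {4+2, 3+3, 2+2+1+1, 3+1+1+1}. The candidates containing elements of all these cycle types are (C_3 x C_3) : C_4 (6T10) of order 36, A_6 (6T15) of order 360; the others are excluded. The observed types are precisely the cycle types that occur in (C_3 x C_3) : C_4 (6T10) (apart from the identity). Each of the other remaining candidates has further cycle types, and by the Chebotarev density theorem the matching factorization patterns would occur for a proportion of primes equal to their share of the group: A_6 (6T15) additionally contains elements of type 5+1 (144 of its 360 elements, about 40% of primes). None of the 19 primes tested shows any such pattern (for each of these groups the chance of that is below 10^-4), which rules them out. Hence G = (C_3 x C_3) : C_4 (6T10), of order 36. The Galois group (C_3 x C_3) : C_4 (6T10) has order 36, so the splitting field has degree 36 over Q.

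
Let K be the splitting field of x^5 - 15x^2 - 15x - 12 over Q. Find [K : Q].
The degree of the splitting field over Q equals the order of the Galois group, so first determine the group. The polynomial f is an irreducible quintic over Q, so G = Gal(f/Q) is a transitive subgroup of S_5: one of C_5 (5T1, order 5), D_5 (5T2, order 10), F_20 (5T3, order 20), A_5 (5T4, order 60) or S_5 (5T5, order 120). The discriminant of f is 425503125, which is not a perfect square, so G is not contained in A_5. The transitive groups of degree 5 not contained in A_5 are: F_20 (5T3, order 20), S_5 (5T5, order 120). By Dedekind's theorem, for a prime p not dividing disc(f) the degrees of the irreducible factors of f mod p form the cycle type of an element of G. Factoring f modulo the 18 such primes p <= 73 (skipping 3, 5, 41, which divide the discriminant), each new pattern first appears at: mod 2: f = (x)(x^4 + x + 1), pattern 4+1; mod 11: f = (x^5 + 7x^2 + 7x + 10), pattern 5; mod 19: f = (x + 4)(x^2 + 4x + 2)(x^2 + 11x + 8), pattern 2+2+1. No other pattern occurs in this range, so the set of observed cycle types is {4+1, 5, 2+2+1}. The candidates containing elements of all these cycle types are F_20 (5T3) of order 20, S_5 (5T5) of order 120; the others are excluded. The observed types are precisely the cycle types that occur in F_20 (5T3) (apart from the identity). Each of the other remaining candidates has further cycle types, and by the Chebotarev density theorem the matching factorization patterns would occur for a proportion of primes equal to their share of the group: S_5 (5T5) additionally contains elements of type 3+2, 3+1+1, 2+1+1+1 (50 of its 120 elements, about 42% of primes). None of the 18 primes tested shows any such pattern (for each of these groups the chance of that is below 10^-4), which rules them out. Hence G = F_20 (5T3), of order 20. The Galois group F_20 (5T3) has order 20, so the splitting field has degree 20 over Q.

20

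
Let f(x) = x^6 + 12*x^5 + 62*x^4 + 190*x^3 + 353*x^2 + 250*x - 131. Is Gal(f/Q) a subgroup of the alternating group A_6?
The polynomial is irreducible of degree 6 over Q. Its discriminant is 94085654450176 = 9699776^2, a perfect square. A Galois group lies in the alternating group exactly when the discriminant is a square in Q, so the Galois group (S_4) is contained in A_6.

Yes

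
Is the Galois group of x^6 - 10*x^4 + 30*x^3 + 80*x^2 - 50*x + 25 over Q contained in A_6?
The polynomial is irreducible of degree 6 over Q. Its discriminant is 38875225000000 = 6235000^2, a perfect square. A Galois group lies in the alternating group exactly when the discriminant is a square in Q, so the Galois group ((C_3 x C_3) : C_4) is contained in A_6.

Yes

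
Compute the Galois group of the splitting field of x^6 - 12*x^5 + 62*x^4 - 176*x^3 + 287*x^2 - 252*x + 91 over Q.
A_4

The polynomial f is an irreducible sextic over Q, so G = Gal(f/Q) is one of the 16 transitive subgroups 6T1, ..., 6T16 of S_6. The discriminant of f is 153664 = 392^2, a perfect square, so G is contained in A_6. The transitive groups of degree 6 contained in A_6 are: A_4 (6T4, order 12), S_4 (6T7, order 24), (C_3 x C_3) : C_4 (6T10, order 36), PSL(2,5) (6T12, order 60), A_6 (6T15, order 360). By Dedekind's theorem, for a prime p not dividing disc(f) the degrees of the irreducible factors of f mod p form the cycle type of an element of G. Factoring f modulo the 33 such primes p <= 149 (skipping 2, 7, which divide the discriminant), each new pattern first appears at: mod 3: f = (x^3 + x^2 + 2x + 1)(x^3 + 2x^2 + x + 1), pattern 3+3; mod 13: f = (x)(x + 9)(x^2 + 9x + 2)(x^2 + 9x + 12), pattern 2+2+1+1. No other pattern occurs in this range, so the set of observed cycle types is {3+3, 2+2+1+1}. The candidates containing elements of all these cycle types are A_4 (6T4) of order 12, S_4 (6T7) of order 24, (C_3 x C_3) : C_4 (6T10) of order 36, PSL(2,5) (6T12) of order 60, A_6 (6T15) of order 360; the others are excluded. The observed types are precisely the cycle types that occur in A_4 (6T4) (apart from the identity). Each of the other remaining candidates has further cycle types, and by the Chebotarev density theorem the matching factorization patterns would occur for a proportion of primes equal to their share of the group: S_4 (6T7) additionally contains elements of type 4+2 (6 of its 24 elements, about 25% of primes); (C_3 x C_3) : C_4 (6T10) additionally contains elements of type 4+2, 3+1+1+1 (22 of its 36 elements, about 61% of primes); PSL(2,5) (6T12) additionally contains elements of type 5+1 (24 of its 60 elements, about 40% of primes); A_6 (6T15) additionally contains elements of type 5+1, 4+2, 3+1+1+1 (274 of its 360 elements, about 76% of primes). None of the 33 primes tested shows any such pattern (for each of these groups the chance of that is below 10^-4), which rules them out. Hence G = A_4 (6T4), of order 12.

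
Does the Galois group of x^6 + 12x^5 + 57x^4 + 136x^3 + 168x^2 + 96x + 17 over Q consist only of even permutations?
The polynomial is irreducible of degree 6 over Q. Its discriminant is -419904, which is not a perfect square. A Galois group lies in the alternating group exactly when the discriminant is a square in Q, so the Galois group (A_4 x C_2) is not contained in A_6.

No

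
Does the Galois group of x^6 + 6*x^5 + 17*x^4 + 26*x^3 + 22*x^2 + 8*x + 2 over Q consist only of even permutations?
The polynomial is irreducible of degree 6 over Q. Its discriminant is -187648, which is not a perfect square. A Galois group lies in the alternating group exactly when the discriminant is a square in Q, so the Galois group ((S_3 x S_3) : C_2) is not contained in A_6.

No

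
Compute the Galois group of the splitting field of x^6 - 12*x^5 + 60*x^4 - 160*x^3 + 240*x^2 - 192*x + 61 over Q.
6T3: D_6

The polynomial f is an irreducible sextic over Q, so G = Gal(f/Q) is one of the 16 transitive subgroups 6T1, ..., 6T16 of S_6. The discriminant of f is 11337408, which is not a perfect square, so G is not contained in A_6. The transitive groups of degree 6 not contained in A_6 are: C_6 (6T1, order 6), S_3 (6T2, order 6), D_6 (6T3, order 12), C_3 x S_3 (6T5, order 18), A_4 x C_2 (6T6, order 24), S_4 (6T8, order 24), S_3 x S_3 (6T9, order 36), S_4 x C_2 (6T11, order 48), (S_3 x S_3) : C_2 (6T13, order 72), PGL(2,5) (6T14, order 120), S_6 (6T16, order 720). By Dedekind's theorem, for a prime p not dividing disc(f) the degrees of the irreducible factors of f mod p form the cycle type of an element of G. Factoring f modulo the 79 such primes p <= 419 (skipping 2, 3, which divide the discriminant), each new pattern first appears at: mod 5: f = (x^2 + x + 2)(x^2 + 3x + 3)(x^2 + 4x + 1), pattern 2+2+2; mod 7: f = (x^6 + 2x^5 + 4x^4 + x^3 + 2x^2 + 4x + 5), pattern 6; mod 11: f = (x + 1)(x + 6)(x^2 + 4x + 8)(x^2 + 10x + 7), pattern 2+2+1+1; mod 13: f = (x^3 + 7x^2 + 12x + 1)(x^3 + 7x^2 + 12x + 9), pattern 3+3; mod 61: f = (x)(x + 24)(x + 26)(x + 31)(x + 33)(x + 57), pattern 1+1+1+1+1+1. No other pattern occurs in this range, so the set of observed cycle types is {2+2+2, 6, 2+2+1+1, 3+3, 1+1+1+1+1+1}. The candidates containing elements of all these cycle types are D_6 (6T3) of order 12, A_4 x C_2 (6T6) of order 24, S_3 x S_3 (6T9) of order 36, S_4 x C_2 (6T11) of order 48, (S_3 x S_3) : C_2 (6T13) of order 72, PGL(2,5) (6T14) of order 120, S_6 (6T16) of order 720; the others are excluded. The observed types are precisely the cycle types that occur in D_6 (6T3). Each of the other remaining candidates has further cycle types, and by the Chebotarev density theorem the matching factorization patterns would occur for a proportion of primes equal to their share of the group: A_4 x C_2 (6T6) additionally contains elements of type 2+1+1+1+1 (3 of its 24 elements, about 12% of primes); S_3 x S_3 (6T9) additionally contains elements of type 3+1+1+1 (4 of its 36 elements, about 11% of primes); S_4 x C_2 (6T11) additionally contains elements of type 4+2, 4+1+1, 2+1+1+1+1 (15 of its 48 elements, about 31% of primes); (S_3 x S_3) : C_2 (6T13) additionally contains elements of type 4+2, 3+2+1, 3+1+1+1, 2+1+1+1+1 (40 of its 72 elements, about 56% of primes); PGL(2,5) (6T14) additionally contains elements of type 5+1, 4+1+1 (54 of its 120 elements, about 45% of primes); S_6 (6T16) additionally contains elements of type 5+1, 4+2, 4+1+1, 3+2+1, 3+1+1+1, 2+1+1+1+1 (499 of its 720 elements, about 69% of primes). None of the 79 primes tested shows any such pattern (for each of these groups the chance of that is below 10^-4), which rules them out. Hence G = D_6 (6T3), of order 12.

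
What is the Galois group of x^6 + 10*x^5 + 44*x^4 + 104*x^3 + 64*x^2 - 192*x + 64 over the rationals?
(C_3 x C_3) : C_4 (also written G36+)

The polynomial f is an irreducible sextic over Q, so G = Gal(f/Q) is one of the 16 transitive subgroups 6T1, ..., 6T16 of S_6. The discriminant of f is 564385546240000 = 23756800^2, a perfect square, so G is contained in A_6. The transitive groups of degree 6 contained in A_6 are: A_4 (6T4, order 12), S_4 (6T7, order 24), (C_3 x C_3) : C_4 (6T10, order 36), PSL(2,5) (6T12, order 60), A_6 (6T15, order 360). By Dedekind's theorem, for a prime p not dividing disc(f) the degrees of the irreducible factors of f mod p form the cycle type of an element of G. Factoring f modulo the 19 such primes p <= 79 (skipping 2, 5, 29, which divide the discriminant), each new pattern first appears at: mod 3: f = (x^2 + x + 2)(x^4 + 2x + 2), pattern 4+2; mod 11: f = (x^3 + x^2 + x + 3)(x^3 + 9x^2 + x + 3), pattern 3+3; mod 19: f = (x + 16)(x + 18)(x^2 + 15x + 8)(x^2 + 18x + 9), pattern 2+2+1+1; mod 61: f = (x + 7)(x + 40)(x + 54)(x^3 + 31x^2 + 12x + 53), pattern 3+1+1+1. No other pattern occurs in this range, so the set of observed cycle types is {4+2, 3+3, 2+2+1+1, 3+1+1+1}. The candidates containing elements of all these cycle types are (C_3 x C_3) : C_4 (6T10) of order 36, A_6 (6T15) of order 360; the others are excluded. The observed types are precisely the cycle types that occur in (C_3 x C_3) : C_4 (6T10) (apart from the identity). Each of the other remaining candidates has further cycle types, and by the Chebotarev density theorem the matching factorization patterns would occur for a proportion of primes equal to their share of the group: A_6 (6T15) additionally contains elements of type 5+1 (144 of its 360 elements, about 40% of primes). None of the 19 primes tested shows any such pattern (for each of these groups the chance of that is below 10^-4), which rules them out. Hence G = (C_3 x C_3) : C_4 (6T10), of order 36.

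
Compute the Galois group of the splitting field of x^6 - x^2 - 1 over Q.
The polynomial f is an irreducible sextic over Q, so G = Gal(f/Q) is one of the 16 transitive subgroups 6T1, ..., 6T16 of S_6. The discriminant of f is 33856 = 184^2, a perfect square, so G is contained in A_6. The transitive groups of degree 6 contained in A_6 are: A_4 (6T4, order 12), S_4 (6T7, order 24), (C_3 x C_3) : C_4 (6T10, order 36), PSL(2,5) (6T12, order 60), A_6 (6T15, order 360). By Dedekind's theorem, for a prime p not dividing disc(f) the degrees of the irreducible factors of f mod p form the cycle type of an element of G. Factoring f modulo the 79 such primes p <= 419 (skipping 2, 23, which divide the discriminant), each new pattern first appears at: mod 3: f = (x^3 + x^2 + 2x + 1)(x^3 + 2x^2 + 2x + 2), pattern 3+3; mod 5: f = (x^2 + 3)(x^4 + 2x^2 + 3), pattern 4+2; mod 19: f = (x + 5)(x + 14)(x^2 + 9x + 15)(x^2 + 10x + 15), pattern 2+2+1+1; mod 223: f = (x + 16)(x + 57)(x + 78)(x + 145)(x + 166)(x + 207), pattern 1+1+1+1+1+1. No other pattern occurs in this range, so the set of observed cycle types is {3+3, 4+2, 2+2+1+1, 1+1+1+1+1+1}. The candidates containing elements of all these cycle types are S_4 (6T7) of order 24, (C_3 x C_3) : C_4 (6T10) of order 36, A_6 (6T15) of order 360; the others are excluded. The observed types are precisely the cycle types that occur in S_4 (6T7). Each of the other remaining candidates has further cycle types, and by the Chebotarev density theorem the matching factorization patterns would occur for a proportion of primes equal to their share of the group: (C_3 x C_3) : C_4 (6T10) additionally contains elements of type 3+1+1+1 (4 of its 36 elements, about 11% of primes); A_6 (6T15) additionally contains elements of type 5+1, 3+1+1+1 (184 of its 360 elements, about 51% of primes). None of the 79 primes tested shows any such pattern (for each of these groups the chance of that is below 10^-4), which rules them out. Hence G = S_4 (6T7), of order 24.

S_4 (order 24)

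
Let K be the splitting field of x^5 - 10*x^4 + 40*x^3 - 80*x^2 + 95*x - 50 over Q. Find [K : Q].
20

The degree of the splitting field over Q equals the order of the Galois group, so first determine the group. The polynomial f is an irreducible quintic over Q, so G = Gal(f/Q) is a transitive subgroup of S_5: one of C_5 (5T1, order 5), D_5 (5T2, order 10), F_20 (5T3, order 20), A_5 (5T4, order 60) or S_5 (5T5, order 120). The discriminant of f is 259200000, which is not a perfect square, so G is not contained in A_5. The transitive groups of degree 5 not contained in A_5 are: F_20 (5T3, order 20), S_5 (5T5, order 120). By Dedekind's theorem, for a prime p not dividing disc(f) the degrees of the irreducible factors of f mod p form the cycle type of an element of G. Factoring f modulo the 18 such primes p <= 73 (skipping 2, 3, 5, which divide the discriminant), each new pattern first appears at: mod 7: f = (x + 4)(x^4 + 5x^2 + 5x + 5), pattern 4+1; mod 11: f = (x + 4)(x^2 + 9x + 10)(x^2 + 10x + 7), pattern 2+2+1; mod 19: f = (x^5 + 9x^4 + 2x^3 + 15x^2 + 7), pattern 5. No other pattern occurs in this range, so the set of observed cycle types is {4+1, 2+2+1, 5}. The candidates containing elements of all these cycle types are F_20 (5T3) of order 20, S_5 (5T5) of order 120; the others are excluded. The observed types are precisely the cycle types that occur in F_20 (5T3) (apart from the identity). Each of the other remaining candidates has further cycle types, and by the Chebotarev density theorem the matching factorization patterns would occur for a proportion of primes equal to their share of the group: S_5 (5T5) additionally contains elements of type 3+2, 3+1+1, 2+1+1+1 (50 of its 120 elements, about 42% of primes). None of the 18 primes tested shows any such pattern (for each of these groups the chance of that is below 10^-4), which rules them out. Hence G = F_20 (5T3), of order 20. The Galois group F_20 (5T3) has order 20, so the splitting field has degree 20 over Q.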